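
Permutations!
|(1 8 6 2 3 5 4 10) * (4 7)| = 9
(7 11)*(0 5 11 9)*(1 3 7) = (0 5 11 1 3 7 9) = [5, 3, 2, 7, 4, 11, 6, 9, 8, 0, 10, 1]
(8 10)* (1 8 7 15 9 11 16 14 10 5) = (1 8 5)(7 15 9 11 16 14 10) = [0, 8, 2, 3, 4, 1, 6, 15, 5, 11, 7, 16, 12, 13, 10, 9, 14]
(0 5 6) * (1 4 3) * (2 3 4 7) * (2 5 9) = (0 9 2 3 1 7 5 6) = [9, 7, 3, 1, 4, 6, 0, 5, 8, 2]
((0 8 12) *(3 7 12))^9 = (0 12 7 3 8)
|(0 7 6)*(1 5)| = 6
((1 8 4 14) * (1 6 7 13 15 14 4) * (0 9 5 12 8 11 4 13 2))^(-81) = ((0 9 5 12 8 1 11 4 13 15 14 6 7 2))^(-81) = (0 12 11 15 7 9 8 4 14 2 5 1 13 6)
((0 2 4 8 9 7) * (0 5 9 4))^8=((0 2)(4 8)(5 9 7))^8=(5 7 9)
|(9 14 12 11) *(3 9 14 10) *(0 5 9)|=|(0 5 9 10 3)(11 14 12)|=15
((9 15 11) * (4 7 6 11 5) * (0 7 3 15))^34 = ((0 7 6 11 9)(3 15 5 4))^34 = (0 9 11 6 7)(3 5)(4 15)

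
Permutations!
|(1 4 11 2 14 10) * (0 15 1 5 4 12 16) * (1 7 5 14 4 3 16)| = 6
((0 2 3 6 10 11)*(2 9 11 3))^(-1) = ((0 9 11)(3 6 10))^(-1) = (0 11 9)(3 10 6)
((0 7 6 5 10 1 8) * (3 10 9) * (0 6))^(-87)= ((0 7)(1 8 6 5 9 3 10))^(-87)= (0 7)(1 9 8 3 6 10 5)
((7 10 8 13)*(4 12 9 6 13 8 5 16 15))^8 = ((4 12 9 6 13 7 10 5 16 15))^8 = (4 16 10 13 9)(5 7 6 12 15)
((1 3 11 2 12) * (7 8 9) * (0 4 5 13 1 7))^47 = (0 9 8 7 12 2 11 3 1 13 5 4)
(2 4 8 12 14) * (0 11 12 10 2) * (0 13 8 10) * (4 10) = (0 11 12 14 13 8)(2 10) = [11, 1, 10, 3, 4, 5, 6, 7, 0, 9, 2, 12, 14, 8, 13]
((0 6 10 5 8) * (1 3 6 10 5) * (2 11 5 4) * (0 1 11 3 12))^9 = ((0 10 11 5 8 1 12)(2 3 6 4))^9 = (0 11 8 12 10 5 1)(2 3 6 4)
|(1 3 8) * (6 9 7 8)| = 6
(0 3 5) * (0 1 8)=(0 3 5 1 8)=[3, 8, 2, 5, 4, 1, 6, 7, 0]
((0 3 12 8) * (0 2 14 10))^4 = (0 2 3 14 12 10 8)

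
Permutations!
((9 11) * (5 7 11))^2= ((5 7 11 9))^2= (5 11)(7 9)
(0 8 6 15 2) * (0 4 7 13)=[8, 1, 4, 3, 7, 5, 15, 13, 6, 9, 10, 11, 12, 0, 14, 2]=(0 8 6 15 2 4 7 13)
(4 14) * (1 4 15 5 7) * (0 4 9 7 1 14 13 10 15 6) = [4, 9, 2, 3, 13, 1, 0, 14, 8, 7, 15, 11, 12, 10, 6, 5] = (0 4 13 10 15 5 1 9 7 14 6)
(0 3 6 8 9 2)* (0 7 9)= (0 3 6 8)(2 7 9)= [3, 1, 7, 6, 4, 5, 8, 9, 0, 2]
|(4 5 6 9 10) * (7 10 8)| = |(4 5 6 9 8 7 10)| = 7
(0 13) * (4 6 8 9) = (0 13)(4 6 8 9) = [13, 1, 2, 3, 6, 5, 8, 7, 9, 4, 10, 11, 12, 0]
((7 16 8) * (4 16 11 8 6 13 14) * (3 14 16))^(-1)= (3 4 14)(6 16 13)(7 8 11)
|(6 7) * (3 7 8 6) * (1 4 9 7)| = |(1 4 9 7 3)(6 8)| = 10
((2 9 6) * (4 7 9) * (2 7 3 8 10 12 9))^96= (2 9 8)(3 7 12)(4 6 10)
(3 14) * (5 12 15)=(3 14)(5 12 15)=[0, 1, 2, 14, 4, 12, 6, 7, 8, 9, 10, 11, 15, 13, 3, 5]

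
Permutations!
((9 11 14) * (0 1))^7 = (0 1)(9 11 14)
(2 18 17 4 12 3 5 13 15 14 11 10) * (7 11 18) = [0, 1, 7, 5, 12, 13, 6, 11, 8, 9, 2, 10, 3, 15, 18, 14, 16, 4, 17] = (2 7 11 10)(3 5 13 15 14 18 17 4 12)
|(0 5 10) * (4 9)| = 6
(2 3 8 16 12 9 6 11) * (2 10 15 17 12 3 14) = (2 14)(3 8 16)(6 11 10 15 17 12 9) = [0, 1, 14, 8, 4, 5, 11, 7, 16, 6, 15, 10, 9, 13, 2, 17, 3, 12]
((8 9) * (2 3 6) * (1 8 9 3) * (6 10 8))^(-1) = ((1 6 2)(3 10 8))^(-1) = (1 2 6)(3 8 10)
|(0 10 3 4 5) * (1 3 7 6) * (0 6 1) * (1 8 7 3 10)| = |(0 1 10 3 4 5 6)(7 8)| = 14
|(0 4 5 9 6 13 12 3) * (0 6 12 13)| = 7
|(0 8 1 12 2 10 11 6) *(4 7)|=|(0 8 1 12 2 10 11 6)(4 7)|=8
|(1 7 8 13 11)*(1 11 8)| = |(1 7)(8 13)| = 2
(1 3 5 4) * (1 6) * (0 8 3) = [8, 0, 2, 5, 6, 4, 1, 7, 3] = (0 8 3 5 4 6 1)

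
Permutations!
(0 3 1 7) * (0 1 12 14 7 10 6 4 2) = (0 3 12 14 7 1 10 6 4 2) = [3, 10, 0, 12, 2, 5, 4, 1, 8, 9, 6, 11, 14, 13, 7]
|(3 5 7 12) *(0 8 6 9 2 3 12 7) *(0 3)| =|(12)(0 8 6 9 2)(3 5)| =10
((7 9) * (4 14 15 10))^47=((4 14 15 10)(7 9))^47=(4 10 15 14)(7 9)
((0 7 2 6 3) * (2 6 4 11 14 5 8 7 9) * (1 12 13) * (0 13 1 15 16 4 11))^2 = (0 2 14 8 6 13 16)(3 15 4 9 11 5 7)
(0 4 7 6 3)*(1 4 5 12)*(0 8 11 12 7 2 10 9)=(0 5 7 6 3 8 11 12 1 4 2 10 9)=[5, 4, 10, 8, 2, 7, 3, 6, 11, 0, 9, 12, 1]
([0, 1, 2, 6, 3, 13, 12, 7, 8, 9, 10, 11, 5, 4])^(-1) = [0, 1, 2, 4, 13, 12, 3, 7, 8, 9, 10, 11, 6, 5]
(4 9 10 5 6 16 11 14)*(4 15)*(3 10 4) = (3 10 5 6 16 11 14 15)(4 9) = [0, 1, 2, 10, 9, 6, 16, 7, 8, 4, 5, 14, 12, 13, 15, 3, 11]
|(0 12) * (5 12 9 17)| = |(0 9 17 5 12)| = 5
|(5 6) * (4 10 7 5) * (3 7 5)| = |(3 7)(4 10 5 6)| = 4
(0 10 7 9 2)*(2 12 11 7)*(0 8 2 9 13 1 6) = (0 10 9 12 11 7 13 1 6)(2 8) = [10, 6, 8, 3, 4, 5, 0, 13, 2, 12, 9, 7, 11, 1]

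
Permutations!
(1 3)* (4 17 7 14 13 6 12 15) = (1 3)(4 17 7 14 13 6 12 15) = [0, 3, 2, 1, 17, 5, 12, 14, 8, 9, 10, 11, 15, 6, 13, 4, 16, 7]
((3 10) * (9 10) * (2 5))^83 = (2 5)(3 10 9)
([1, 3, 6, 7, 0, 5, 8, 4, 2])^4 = (0 4 7 3 1)(2 6 8)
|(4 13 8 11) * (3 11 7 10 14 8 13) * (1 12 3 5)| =12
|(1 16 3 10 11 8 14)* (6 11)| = 8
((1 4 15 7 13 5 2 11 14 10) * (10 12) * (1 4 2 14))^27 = (4 13 12 15 5 10 7 14)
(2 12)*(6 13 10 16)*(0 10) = [10, 1, 12, 3, 4, 5, 13, 7, 8, 9, 16, 11, 2, 0, 14, 15, 6] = (0 10 16 6 13)(2 12)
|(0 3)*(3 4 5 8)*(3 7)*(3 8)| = |(0 4 5 3)(7 8)| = 4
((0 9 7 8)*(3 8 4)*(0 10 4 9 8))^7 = ((0 8 10 4 3)(7 9))^7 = (0 10 3 8 4)(7 9)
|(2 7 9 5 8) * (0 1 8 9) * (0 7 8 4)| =|(0 1 4)(2 8)(5 9)| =6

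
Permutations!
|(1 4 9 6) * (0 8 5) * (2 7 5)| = 20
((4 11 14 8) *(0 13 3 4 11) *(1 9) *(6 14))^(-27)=(0 13 3 4)(1 9)(6 14 8 11)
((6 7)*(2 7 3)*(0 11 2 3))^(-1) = (0 6 7 2 11)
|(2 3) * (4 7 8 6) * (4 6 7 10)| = |(2 3)(4 10)(7 8)| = 2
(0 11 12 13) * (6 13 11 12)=[12, 1, 2, 3, 4, 5, 13, 7, 8, 9, 10, 6, 11, 0]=(0 12 11 6 13)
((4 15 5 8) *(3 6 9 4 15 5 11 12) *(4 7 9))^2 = (3 4 8 11)(5 15 12 6)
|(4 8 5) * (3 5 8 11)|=4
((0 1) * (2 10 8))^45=((0 1)(2 10 8))^45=(10)(0 1)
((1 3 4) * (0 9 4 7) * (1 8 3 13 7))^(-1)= ((0 9 4 8 3 1 13 7))^(-1)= (0 7 13 1 3 8 4 9)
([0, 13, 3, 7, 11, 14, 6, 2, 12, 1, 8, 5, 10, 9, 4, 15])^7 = (15)(1 13 9)(2 3 7)(4 14 5 11)(8 12 10)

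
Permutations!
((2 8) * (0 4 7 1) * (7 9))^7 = ((0 4 9 7 1)(2 8))^7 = (0 9 1 4 7)(2 8)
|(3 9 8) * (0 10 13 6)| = |(0 10 13 6)(3 9 8)| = 12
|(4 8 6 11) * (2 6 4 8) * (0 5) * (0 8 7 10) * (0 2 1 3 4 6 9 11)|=|(0 5 8 6)(1 3 4)(2 9 11 7 10)|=60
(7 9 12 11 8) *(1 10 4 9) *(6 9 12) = (1 10 4 12 11 8 7)(6 9) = [0, 10, 2, 3, 12, 5, 9, 1, 7, 6, 4, 8, 11]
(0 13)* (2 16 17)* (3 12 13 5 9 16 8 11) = [5, 1, 8, 12, 4, 9, 6, 7, 11, 16, 10, 3, 13, 0, 14, 15, 17, 2] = (0 5 9 16 17 2 8 11 3 12 13)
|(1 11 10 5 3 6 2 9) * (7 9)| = 9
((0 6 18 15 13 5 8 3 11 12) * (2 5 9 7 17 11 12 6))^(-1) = (0 12 3 8 5 2)(6 11 17 7 9 13 15 18) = ((0 2 5 8 3 12)(6 18 15 13 9 7 17 11))^(-1)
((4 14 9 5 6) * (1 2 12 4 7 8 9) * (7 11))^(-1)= ((1 2 12 4 14)(5 6 11 7 8 9))^(-1)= (1 14 4 12 2)(5 9 8 7 11 6)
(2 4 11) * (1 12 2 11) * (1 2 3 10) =[0, 12, 4, 10, 2, 5, 6, 7, 8, 9, 1, 11, 3] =(1 12 3 10)(2 4)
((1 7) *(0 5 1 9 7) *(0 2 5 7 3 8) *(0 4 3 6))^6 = (0 9)(6 7)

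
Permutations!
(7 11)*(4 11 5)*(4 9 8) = (4 11 7 5 9 8) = [0, 1, 2, 3, 11, 9, 6, 5, 4, 8, 10, 7]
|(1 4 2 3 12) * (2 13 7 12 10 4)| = 8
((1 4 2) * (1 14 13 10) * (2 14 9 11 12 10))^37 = (1 4 14 13 2 9 11 12 10)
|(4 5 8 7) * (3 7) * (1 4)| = |(1 4 5 8 3 7)| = 6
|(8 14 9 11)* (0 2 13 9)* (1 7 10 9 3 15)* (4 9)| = 13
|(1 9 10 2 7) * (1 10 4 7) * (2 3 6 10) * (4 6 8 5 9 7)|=|(1 7 2)(3 8 5 9 6 10)|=6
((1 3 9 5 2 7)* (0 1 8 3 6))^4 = (0 1 6)(2 9 8)(3 7 5)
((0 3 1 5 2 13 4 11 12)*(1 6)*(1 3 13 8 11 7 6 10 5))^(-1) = (0 12 11 8 2 5 10 3 6 7 4 13)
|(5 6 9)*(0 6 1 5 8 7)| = |(0 6 9 8 7)(1 5)| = 10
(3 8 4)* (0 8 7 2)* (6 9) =[8, 1, 0, 7, 3, 5, 9, 2, 4, 6] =(0 8 4 3 7 2)(6 9)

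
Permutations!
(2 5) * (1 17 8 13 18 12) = (1 17 8 13 18 12)(2 5) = [0, 17, 5, 3, 4, 2, 6, 7, 13, 9, 10, 11, 1, 18, 14, 15, 16, 8, 12]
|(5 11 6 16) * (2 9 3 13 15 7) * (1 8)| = |(1 8)(2 9 3 13 15 7)(5 11 6 16)| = 12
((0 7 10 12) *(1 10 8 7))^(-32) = ((0 1 10 12)(7 8))^(-32) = (12)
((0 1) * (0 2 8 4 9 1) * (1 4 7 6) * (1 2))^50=(9)(2 7)(6 8)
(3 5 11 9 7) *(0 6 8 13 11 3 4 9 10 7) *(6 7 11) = (0 7 4 9)(3 5)(6 8 13)(10 11) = [7, 1, 2, 5, 9, 3, 8, 4, 13, 0, 11, 10, 12, 6]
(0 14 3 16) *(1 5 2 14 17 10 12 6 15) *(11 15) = [17, 5, 14, 16, 4, 2, 11, 7, 8, 9, 12, 15, 6, 13, 3, 1, 0, 10] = (0 17 10 12 6 11 15 1 5 2 14 3 16)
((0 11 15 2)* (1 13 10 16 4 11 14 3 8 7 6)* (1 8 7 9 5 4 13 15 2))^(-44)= ((0 14 3 7 6 8 9 5 4 11 2)(1 15)(10 16 13))^(-44)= (10 16 13)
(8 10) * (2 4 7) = (2 4 7)(8 10) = [0, 1, 4, 3, 7, 5, 6, 2, 10, 9, 8]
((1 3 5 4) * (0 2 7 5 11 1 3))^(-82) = (0 11 4 7)(1 3 5 2)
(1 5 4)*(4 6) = (1 5 6 4) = [0, 5, 2, 3, 1, 6, 4]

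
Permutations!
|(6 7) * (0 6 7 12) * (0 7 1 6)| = |(1 6 12 7)| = 4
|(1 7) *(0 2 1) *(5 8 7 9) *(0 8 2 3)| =4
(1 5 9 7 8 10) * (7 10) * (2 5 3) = (1 3 2 5 9 10)(7 8) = [0, 3, 5, 2, 4, 9, 6, 8, 7, 10, 1]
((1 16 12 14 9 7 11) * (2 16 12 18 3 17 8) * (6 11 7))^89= ((1 12 14 9 6 11)(2 16 18 3 17 8))^89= (1 11 6 9 14 12)(2 8 17 3 18 16)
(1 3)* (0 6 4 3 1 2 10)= (0 6 4 3 2 10)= [6, 1, 10, 2, 3, 5, 4, 7, 8, 9, 0]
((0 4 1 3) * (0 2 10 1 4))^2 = ((1 3 2 10))^2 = (1 2)(3 10)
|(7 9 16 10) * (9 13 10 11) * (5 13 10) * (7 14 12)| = 12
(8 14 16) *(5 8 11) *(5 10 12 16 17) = (5 8 14 17)(10 12 16 11) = [0, 1, 2, 3, 4, 8, 6, 7, 14, 9, 12, 10, 16, 13, 17, 15, 11, 5]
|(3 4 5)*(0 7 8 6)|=12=|(0 7 8 6)(3 4 5)|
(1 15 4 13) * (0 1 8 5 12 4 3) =[1, 15, 2, 0, 13, 12, 6, 7, 5, 9, 10, 11, 4, 8, 14, 3] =(0 1 15 3)(4 13 8 5 12)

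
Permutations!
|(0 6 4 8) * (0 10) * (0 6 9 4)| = |(0 9 4 8 10 6)| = 6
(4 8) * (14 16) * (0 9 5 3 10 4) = (0 9 5 3 10 4 8)(14 16) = [9, 1, 2, 10, 8, 3, 6, 7, 0, 5, 4, 11, 12, 13, 16, 15, 14]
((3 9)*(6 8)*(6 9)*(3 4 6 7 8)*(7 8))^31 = ((3 8 9 4 6))^31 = (3 8 9 4 6)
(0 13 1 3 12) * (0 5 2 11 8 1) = (0 13)(1 3 12 5 2 11 8) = [13, 3, 11, 12, 4, 2, 6, 7, 1, 9, 10, 8, 5, 0]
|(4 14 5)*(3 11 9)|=|(3 11 9)(4 14 5)|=3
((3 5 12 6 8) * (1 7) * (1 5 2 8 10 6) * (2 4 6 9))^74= (1 5)(2 6 8 10 3 9 4)(7 12)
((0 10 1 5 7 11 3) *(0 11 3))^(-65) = (0 3 5 10 11 7 1)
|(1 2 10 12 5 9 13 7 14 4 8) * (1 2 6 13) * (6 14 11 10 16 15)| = |(1 14 4 8 2 16 15 6 13 7 11 10 12 5 9)| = 15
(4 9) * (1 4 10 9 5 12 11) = (1 4 5 12 11)(9 10) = [0, 4, 2, 3, 5, 12, 6, 7, 8, 10, 9, 1, 11]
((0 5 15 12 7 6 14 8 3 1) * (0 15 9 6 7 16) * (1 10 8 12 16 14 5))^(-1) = (0 16 15 1)(3 8 10)(5 6 9)(12 14)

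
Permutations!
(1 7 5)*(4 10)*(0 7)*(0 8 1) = (0 7 5)(1 8)(4 10) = [7, 8, 2, 3, 10, 0, 6, 5, 1, 9, 4]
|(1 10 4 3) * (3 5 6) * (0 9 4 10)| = 7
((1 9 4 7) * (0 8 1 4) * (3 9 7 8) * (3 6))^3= ((0 6 3 9)(1 7 4 8))^3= (0 9 3 6)(1 8 4 7)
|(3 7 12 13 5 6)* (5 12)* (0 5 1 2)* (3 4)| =|(0 5 6 4 3 7 1 2)(12 13)| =8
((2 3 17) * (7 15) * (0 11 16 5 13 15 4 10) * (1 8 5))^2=(0 16 8 13 7 10 11 1 5 15 4)(2 17 3)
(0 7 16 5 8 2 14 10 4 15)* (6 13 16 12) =(0 7 12 6 13 16 5 8 2 14 10 4 15) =[7, 1, 14, 3, 15, 8, 13, 12, 2, 9, 4, 11, 6, 16, 10, 0, 5]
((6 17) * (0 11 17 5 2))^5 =(0 2 5 6 17 11)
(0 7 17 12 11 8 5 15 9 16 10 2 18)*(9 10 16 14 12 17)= (0 7 9 14 12 11 8 5 15 10 2 18)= [7, 1, 18, 3, 4, 15, 6, 9, 5, 14, 2, 8, 11, 13, 12, 10, 16, 17, 0]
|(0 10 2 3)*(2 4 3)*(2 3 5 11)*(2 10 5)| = |(0 5 11 10 4 2 3)| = 7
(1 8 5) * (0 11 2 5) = (0 11 2 5 1 8) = [11, 8, 5, 3, 4, 1, 6, 7, 0, 9, 10, 2]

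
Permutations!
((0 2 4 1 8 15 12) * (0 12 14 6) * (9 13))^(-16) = ((0 2 4 1 8 15 14 6)(9 13))^(-16) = (15)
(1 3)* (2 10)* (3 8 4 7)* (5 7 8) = (1 5 7 3)(2 10)(4 8) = [0, 5, 10, 1, 8, 7, 6, 3, 4, 9, 2]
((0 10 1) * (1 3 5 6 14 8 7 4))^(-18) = (0 3 6 8 4)(1 10 5 14 7)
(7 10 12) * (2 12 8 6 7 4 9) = [0, 1, 12, 3, 9, 5, 7, 10, 6, 2, 8, 11, 4] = (2 12 4 9)(6 7 10 8)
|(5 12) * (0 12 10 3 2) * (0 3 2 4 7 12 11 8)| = |(0 11 8)(2 3 4 7 12 5 10)| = 21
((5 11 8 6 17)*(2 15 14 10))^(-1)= (2 10 14 15)(5 17 6 8 11)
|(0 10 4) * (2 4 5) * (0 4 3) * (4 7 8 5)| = 8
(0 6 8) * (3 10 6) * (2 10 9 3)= [2, 1, 10, 9, 4, 5, 8, 7, 0, 3, 6]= (0 2 10 6 8)(3 9)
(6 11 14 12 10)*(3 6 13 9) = (3 6 11 14 12 10 13 9) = [0, 1, 2, 6, 4, 5, 11, 7, 8, 3, 13, 14, 10, 9, 12]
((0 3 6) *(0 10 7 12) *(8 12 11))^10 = (0 6 7 8)(3 10 11 12)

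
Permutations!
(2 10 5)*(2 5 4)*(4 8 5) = [0, 1, 10, 3, 2, 4, 6, 7, 5, 9, 8] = (2 10 8 5 4)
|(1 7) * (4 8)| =|(1 7)(4 8)| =2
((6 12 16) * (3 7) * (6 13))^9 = (3 7)(6 12 16 13)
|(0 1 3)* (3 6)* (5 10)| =|(0 1 6 3)(5 10)| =4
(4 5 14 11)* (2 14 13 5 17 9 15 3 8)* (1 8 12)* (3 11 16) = [0, 8, 14, 12, 17, 13, 6, 7, 2, 15, 10, 4, 1, 5, 16, 11, 3, 9] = (1 8 2 14 16 3 12)(4 17 9 15 11)(5 13)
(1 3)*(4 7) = (1 3)(4 7) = [0, 3, 2, 1, 7, 5, 6, 4]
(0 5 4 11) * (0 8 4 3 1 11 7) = (0 5 3 1 11 8 4 7) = [5, 11, 2, 1, 7, 3, 6, 0, 4, 9, 10, 8]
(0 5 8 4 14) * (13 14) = (0 5 8 4 13 14) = [5, 1, 2, 3, 13, 8, 6, 7, 4, 9, 10, 11, 12, 14, 0]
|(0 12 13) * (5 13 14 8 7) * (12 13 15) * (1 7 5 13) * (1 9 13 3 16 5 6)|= 30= |(0 9 13)(1 7 3 16 5 15 12 14 8 6)|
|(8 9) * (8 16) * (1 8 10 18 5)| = 7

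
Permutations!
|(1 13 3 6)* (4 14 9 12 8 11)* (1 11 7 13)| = |(3 6 11 4 14 9 12 8 7 13)| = 10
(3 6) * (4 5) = (3 6)(4 5) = [0, 1, 2, 6, 5, 4, 3]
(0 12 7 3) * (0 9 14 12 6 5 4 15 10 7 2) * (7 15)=(0 6 5 4 7 3 9 14 12 2)(10 15)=[6, 1, 0, 9, 7, 4, 5, 3, 8, 14, 15, 11, 2, 13, 12, 10]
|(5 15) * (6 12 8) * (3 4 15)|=|(3 4 15 5)(6 12 8)|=12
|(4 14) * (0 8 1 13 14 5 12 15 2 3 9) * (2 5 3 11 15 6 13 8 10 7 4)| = |(0 10 7 4 3 9)(1 8)(2 11 15 5 12 6 13 14)| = 24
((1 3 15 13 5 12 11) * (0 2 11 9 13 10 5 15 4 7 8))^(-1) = ((0 2 11 1 3 4 7 8)(5 12 9 13 15 10))^(-1) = (0 8 7 4 3 1 11 2)(5 10 15 13 9 12)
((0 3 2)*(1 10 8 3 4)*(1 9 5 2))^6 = ((0 4 9 5 2)(1 10 8 3))^6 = (0 4 9 5 2)(1 8)(3 10)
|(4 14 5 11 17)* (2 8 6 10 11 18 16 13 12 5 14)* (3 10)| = 40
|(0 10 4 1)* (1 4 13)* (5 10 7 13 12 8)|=4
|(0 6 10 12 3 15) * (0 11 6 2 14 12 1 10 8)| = 18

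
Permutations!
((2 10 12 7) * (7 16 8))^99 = ((2 10 12 16 8 7))^99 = (2 16)(7 12)(8 10)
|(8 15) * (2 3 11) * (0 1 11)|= 10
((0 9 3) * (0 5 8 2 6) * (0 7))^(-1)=(0 7 6 2 8 5 3 9)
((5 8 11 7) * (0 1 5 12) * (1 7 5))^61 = (0 7 12)(5 8 11)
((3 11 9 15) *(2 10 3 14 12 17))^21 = (2 11 14)(3 15 17)(9 12 10)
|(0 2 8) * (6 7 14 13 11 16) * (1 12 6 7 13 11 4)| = 60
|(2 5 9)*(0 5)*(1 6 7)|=12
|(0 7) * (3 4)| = |(0 7)(3 4)| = 2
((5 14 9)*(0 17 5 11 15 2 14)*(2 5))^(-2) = ((0 17 2 14 9 11 15 5))^(-2) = (0 15 9 2)(5 11 14 17)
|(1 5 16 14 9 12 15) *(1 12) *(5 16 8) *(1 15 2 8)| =|(1 16 14 9 15 12 2 8 5)| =9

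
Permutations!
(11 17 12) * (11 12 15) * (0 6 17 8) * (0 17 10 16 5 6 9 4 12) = (0 9 4 12)(5 6 10 16)(8 17 15 11) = [9, 1, 2, 3, 12, 6, 10, 7, 17, 4, 16, 8, 0, 13, 14, 11, 5, 15]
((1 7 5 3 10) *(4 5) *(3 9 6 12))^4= (1 9 10 5 3 4 12 7 6)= ((1 7 4 5 9 6 12 3 10))^4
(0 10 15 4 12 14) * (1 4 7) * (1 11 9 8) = (0 10 15 7 11 9 8 1 4 12 14) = [10, 4, 2, 3, 12, 5, 6, 11, 1, 8, 15, 9, 14, 13, 0, 7]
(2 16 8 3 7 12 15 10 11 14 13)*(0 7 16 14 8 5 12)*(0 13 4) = (0 7 13 2 14 4)(3 16 5 12 15 10 11 8) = [7, 1, 14, 16, 0, 12, 6, 13, 3, 9, 11, 8, 15, 2, 4, 10, 5]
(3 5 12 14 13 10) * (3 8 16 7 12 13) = (3 5 13 10 8 16 7 12 14) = [0, 1, 2, 5, 4, 13, 6, 12, 16, 9, 8, 11, 14, 10, 3, 15, 7]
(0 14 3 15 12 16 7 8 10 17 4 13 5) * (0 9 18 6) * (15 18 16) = [14, 1, 2, 18, 13, 9, 0, 8, 10, 16, 17, 11, 15, 5, 3, 12, 7, 4, 6] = (0 14 3 18 6)(4 13 5 9 16 7 8 10 17)(12 15)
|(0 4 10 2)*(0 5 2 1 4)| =6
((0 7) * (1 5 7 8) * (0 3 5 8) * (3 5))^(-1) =(1 8)(5 7)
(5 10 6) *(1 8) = [0, 8, 2, 3, 4, 10, 5, 7, 1, 9, 6] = (1 8)(5 10 6)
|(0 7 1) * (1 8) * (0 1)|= 3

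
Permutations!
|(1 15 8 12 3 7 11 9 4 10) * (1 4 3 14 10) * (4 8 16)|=|(1 15 16 4)(3 7 11 9)(8 12 14 10)|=4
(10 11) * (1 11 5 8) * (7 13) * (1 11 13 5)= (1 13 7 5 8 11 10)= [0, 13, 2, 3, 4, 8, 6, 5, 11, 9, 1, 10, 12, 7]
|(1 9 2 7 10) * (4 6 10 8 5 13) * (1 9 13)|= 10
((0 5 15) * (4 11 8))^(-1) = (0 15 5)(4 8 11)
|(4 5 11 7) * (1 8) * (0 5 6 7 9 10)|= |(0 5 11 9 10)(1 8)(4 6 7)|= 30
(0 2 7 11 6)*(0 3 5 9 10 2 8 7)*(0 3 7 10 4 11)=(0 8 10 2 3 5 9 4 11 6 7)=[8, 1, 3, 5, 11, 9, 7, 0, 10, 4, 2, 6]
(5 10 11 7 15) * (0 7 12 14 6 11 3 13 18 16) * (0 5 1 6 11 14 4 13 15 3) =(0 7 3 15 1 6 14 11 12 4 13 18 16 5 10) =[7, 6, 2, 15, 13, 10, 14, 3, 8, 9, 0, 12, 4, 18, 11, 1, 5, 17, 16]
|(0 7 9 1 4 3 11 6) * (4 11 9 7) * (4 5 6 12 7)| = 21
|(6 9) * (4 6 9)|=2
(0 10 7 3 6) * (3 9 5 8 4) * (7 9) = (0 10 9 5 8 4 3 6) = [10, 1, 2, 6, 3, 8, 0, 7, 4, 5, 9]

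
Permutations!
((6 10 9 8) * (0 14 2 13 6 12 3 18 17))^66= ((0 14 2 13 6 10 9 8 12 3 18 17))^66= (0 9)(2 12)(3 13)(6 18)(8 14)(10 17)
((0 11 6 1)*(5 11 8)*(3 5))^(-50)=(0 1 6 11 5 3 8)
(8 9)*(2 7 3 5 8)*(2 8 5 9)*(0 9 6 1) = (0 9 8 2 7 3 6 1) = [9, 0, 7, 6, 4, 5, 1, 3, 2, 8]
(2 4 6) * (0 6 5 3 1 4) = (0 6 2)(1 4 5 3) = [6, 4, 0, 1, 5, 3, 2]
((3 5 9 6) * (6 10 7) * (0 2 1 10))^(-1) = ((0 2 1 10 7 6 3 5 9))^(-1) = (0 9 5 3 6 7 10 1 2)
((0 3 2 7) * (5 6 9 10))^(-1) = (0 7 2 3)(5 10 9 6)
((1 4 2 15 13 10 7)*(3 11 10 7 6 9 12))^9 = (1 15)(2 7)(3 6)(4 13)(9 11)(10 12)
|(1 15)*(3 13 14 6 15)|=6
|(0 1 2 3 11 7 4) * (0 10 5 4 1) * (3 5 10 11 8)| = 6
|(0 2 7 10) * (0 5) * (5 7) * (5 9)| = 4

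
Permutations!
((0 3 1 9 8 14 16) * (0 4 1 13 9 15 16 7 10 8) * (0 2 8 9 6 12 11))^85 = (0 3 13 6 12 11)(1 15 16 4)(2 8 14 7 10 9)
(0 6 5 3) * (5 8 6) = (0 5 3)(6 8) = [5, 1, 2, 0, 4, 3, 8, 7, 6]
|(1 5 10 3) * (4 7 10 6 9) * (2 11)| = 8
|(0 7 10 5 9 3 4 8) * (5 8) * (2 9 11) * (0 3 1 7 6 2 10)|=|(0 6 2 9 1 7)(3 4 5 11 10 8)|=6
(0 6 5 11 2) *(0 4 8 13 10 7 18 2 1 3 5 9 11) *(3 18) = [6, 18, 4, 5, 8, 0, 9, 3, 13, 11, 7, 1, 12, 10, 14, 15, 16, 17, 2] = (0 6 9 11 1 18 2 4 8 13 10 7 3 5)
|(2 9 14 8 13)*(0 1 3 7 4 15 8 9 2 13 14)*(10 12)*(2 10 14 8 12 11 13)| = |(0 1 3 7 4 15 12 14 9)(2 10 11 13)| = 36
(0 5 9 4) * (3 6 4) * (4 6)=(0 5 9 3 4)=[5, 1, 2, 4, 0, 9, 6, 7, 8, 3]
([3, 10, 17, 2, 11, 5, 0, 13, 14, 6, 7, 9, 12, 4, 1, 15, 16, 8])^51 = (0 13 8 6 7 17 9 10 2 11 1 3 4 14)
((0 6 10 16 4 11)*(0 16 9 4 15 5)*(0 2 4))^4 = ((0 6 10 9)(2 4 11 16 15 5))^4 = (2 15 11)(4 5 16)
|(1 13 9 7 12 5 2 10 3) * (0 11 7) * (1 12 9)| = 20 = |(0 11 7 9)(1 13)(2 10 3 12 5)|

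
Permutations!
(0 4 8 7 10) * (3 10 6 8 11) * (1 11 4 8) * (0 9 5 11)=[8, 0, 2, 10, 4, 11, 1, 6, 7, 5, 9, 3]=(0 8 7 6 1)(3 10 9 5 11)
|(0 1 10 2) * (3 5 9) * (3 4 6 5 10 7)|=|(0 1 7 3 10 2)(4 6 5 9)|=12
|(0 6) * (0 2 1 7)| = 5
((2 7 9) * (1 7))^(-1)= (1 2 9 7)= ((1 7 9 2))^(-1)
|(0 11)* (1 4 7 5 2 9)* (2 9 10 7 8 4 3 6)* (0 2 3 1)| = |(0 11 2 10 7 5 9)(3 6)(4 8)| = 14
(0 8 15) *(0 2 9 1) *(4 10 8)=(0 4 10 8 15 2 9 1)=[4, 0, 9, 3, 10, 5, 6, 7, 15, 1, 8, 11, 12, 13, 14, 2]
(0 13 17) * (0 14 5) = [13, 1, 2, 3, 4, 0, 6, 7, 8, 9, 10, 11, 12, 17, 5, 15, 16, 14] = (0 13 17 14 5)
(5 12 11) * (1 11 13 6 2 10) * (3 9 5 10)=(1 11 10)(2 3 9 5 12 13 6)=[0, 11, 3, 9, 4, 12, 2, 7, 8, 5, 1, 10, 13, 6]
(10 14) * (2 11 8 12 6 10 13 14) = [0, 1, 11, 3, 4, 5, 10, 7, 12, 9, 2, 8, 6, 14, 13] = (2 11 8 12 6 10)(13 14)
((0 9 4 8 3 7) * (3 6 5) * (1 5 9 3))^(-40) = (9)(0 7 3)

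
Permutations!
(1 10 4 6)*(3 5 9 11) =(1 10 4 6)(3 5 9 11) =[0, 10, 2, 5, 6, 9, 1, 7, 8, 11, 4, 3]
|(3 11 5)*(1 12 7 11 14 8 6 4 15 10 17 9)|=|(1 12 7 11 5 3 14 8 6 4 15 10 17 9)|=14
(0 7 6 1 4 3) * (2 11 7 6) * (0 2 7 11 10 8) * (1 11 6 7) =[7, 4, 10, 2, 3, 5, 11, 1, 0, 9, 8, 6] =(0 7 1 4 3 2 10 8)(6 11)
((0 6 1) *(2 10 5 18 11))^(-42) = (2 18 10 11 5)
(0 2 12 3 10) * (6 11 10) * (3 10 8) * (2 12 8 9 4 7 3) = (0 12 10)(2 8)(3 6 11 9 4 7) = [12, 1, 8, 6, 7, 5, 11, 3, 2, 4, 0, 9, 10]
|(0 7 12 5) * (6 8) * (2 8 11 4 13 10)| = 28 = |(0 7 12 5)(2 8 6 11 4 13 10)|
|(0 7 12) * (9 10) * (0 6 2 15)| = |(0 7 12 6 2 15)(9 10)| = 6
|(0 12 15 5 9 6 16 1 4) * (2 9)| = |(0 12 15 5 2 9 6 16 1 4)| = 10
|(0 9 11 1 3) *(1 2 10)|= 7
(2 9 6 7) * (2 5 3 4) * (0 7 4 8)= (0 7 5 3 8)(2 9 6 4)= [7, 1, 9, 8, 2, 3, 4, 5, 0, 6]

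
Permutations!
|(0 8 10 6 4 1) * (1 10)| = |(0 8 1)(4 10 6)| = 3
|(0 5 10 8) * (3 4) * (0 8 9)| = 4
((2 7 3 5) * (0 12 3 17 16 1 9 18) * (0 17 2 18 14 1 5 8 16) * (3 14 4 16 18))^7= ((0 12 14 1 9 4 16 5 3 8 18 17)(2 7))^7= (0 5 14 8 9 17 16 12 3 1 18 4)(2 7)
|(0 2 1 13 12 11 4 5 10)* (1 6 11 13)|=14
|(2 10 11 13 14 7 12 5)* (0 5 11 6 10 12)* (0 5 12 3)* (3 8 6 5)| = 35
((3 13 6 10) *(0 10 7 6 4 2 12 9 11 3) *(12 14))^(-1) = (0 10)(2 4 13 3 11 9 12 14)(6 7)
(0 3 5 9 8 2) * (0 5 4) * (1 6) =(0 3 4)(1 6)(2 5 9 8) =[3, 6, 5, 4, 0, 9, 1, 7, 2, 8]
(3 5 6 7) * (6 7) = (3 5 7) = [0, 1, 2, 5, 4, 7, 6, 3]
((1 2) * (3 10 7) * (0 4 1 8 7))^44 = (0 8)(1 3)(2 10)(4 7)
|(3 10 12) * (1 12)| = |(1 12 3 10)| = 4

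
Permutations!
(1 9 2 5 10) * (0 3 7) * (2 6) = (0 3 7)(1 9 6 2 5 10) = [3, 9, 5, 7, 4, 10, 2, 0, 8, 6, 1]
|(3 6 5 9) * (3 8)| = 5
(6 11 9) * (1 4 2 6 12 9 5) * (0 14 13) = (0 14 13)(1 4 2 6 11 5)(9 12) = [14, 4, 6, 3, 2, 1, 11, 7, 8, 12, 10, 5, 9, 0, 13]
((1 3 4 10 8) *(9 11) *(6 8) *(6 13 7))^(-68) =((1 3 4 10 13 7 6 8)(9 11))^(-68) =(1 13)(3 7)(4 6)(8 10)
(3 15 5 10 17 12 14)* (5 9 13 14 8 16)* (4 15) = [0, 1, 2, 4, 15, 10, 6, 7, 16, 13, 17, 11, 8, 14, 3, 9, 5, 12] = (3 4 15 9 13 14)(5 10 17 12 8 16)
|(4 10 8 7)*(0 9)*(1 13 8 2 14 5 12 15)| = |(0 9)(1 13 8 7 4 10 2 14 5 12 15)| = 22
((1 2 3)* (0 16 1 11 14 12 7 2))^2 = (0 1 16)(2 11 12)(3 14 7)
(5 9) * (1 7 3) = (1 7 3)(5 9) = [0, 7, 2, 1, 4, 9, 6, 3, 8, 5]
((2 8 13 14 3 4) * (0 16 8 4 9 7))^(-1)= (0 7 9 3 14 13 8 16)(2 4)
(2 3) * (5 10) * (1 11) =(1 11)(2 3)(5 10) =[0, 11, 3, 2, 4, 10, 6, 7, 8, 9, 5, 1]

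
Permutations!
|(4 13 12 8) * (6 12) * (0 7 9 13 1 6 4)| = |(0 7 9 13 4 1 6 12 8)| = 9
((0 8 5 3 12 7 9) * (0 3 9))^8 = (0 8 5 9 3 12 7) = ((0 8 5 9 3 12 7))^8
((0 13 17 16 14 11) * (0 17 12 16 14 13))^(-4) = ((11 17 14)(12 16 13))^(-4) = (11 14 17)(12 13 16)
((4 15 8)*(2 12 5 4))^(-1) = ((2 12 5 4 15 8))^(-1) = (2 8 15 4 5 12)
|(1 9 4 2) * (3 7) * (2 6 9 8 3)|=15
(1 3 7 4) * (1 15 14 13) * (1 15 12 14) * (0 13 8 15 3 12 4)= (0 13 3 7)(1 12 14 8 15)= [13, 12, 2, 7, 4, 5, 6, 0, 15, 9, 10, 11, 14, 3, 8, 1]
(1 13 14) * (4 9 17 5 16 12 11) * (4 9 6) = (1 13 14)(4 6)(5 16 12 11 9 17) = [0, 13, 2, 3, 6, 16, 4, 7, 8, 17, 10, 9, 11, 14, 1, 15, 12, 5]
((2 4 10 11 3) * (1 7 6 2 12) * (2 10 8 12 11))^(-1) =((1 7 6 10 2 4 8 12)(3 11))^(-1) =(1 12 8 4 2 10 6 7)(3 11)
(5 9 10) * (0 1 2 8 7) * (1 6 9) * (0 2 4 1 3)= (0 6 9 10 5 3)(1 4)(2 8 7)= [6, 4, 8, 0, 1, 3, 9, 2, 7, 10, 5]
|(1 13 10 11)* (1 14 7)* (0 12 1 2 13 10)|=|(0 12 1 10 11 14 7 2 13)|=9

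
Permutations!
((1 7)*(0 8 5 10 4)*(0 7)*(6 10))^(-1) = (0 1 7 4 10 6 5 8)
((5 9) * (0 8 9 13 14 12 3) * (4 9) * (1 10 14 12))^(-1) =(0 3 12 13 5 9 4 8)(1 14 10)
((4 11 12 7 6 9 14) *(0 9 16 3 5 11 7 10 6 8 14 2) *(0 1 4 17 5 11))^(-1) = (0 5 17 14 8 7 4 1 2 9)(3 16 6 10 12 11)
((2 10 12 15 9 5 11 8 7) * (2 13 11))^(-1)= ((2 10 12 15 9 5)(7 13 11 8))^(-1)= (2 5 9 15 12 10)(7 8 11 13)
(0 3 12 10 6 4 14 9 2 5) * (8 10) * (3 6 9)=[6, 1, 5, 12, 14, 0, 4, 7, 10, 2, 9, 11, 8, 13, 3]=(0 6 4 14 3 12 8 10 9 2 5)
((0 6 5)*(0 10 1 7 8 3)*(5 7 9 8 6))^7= (10)(6 7)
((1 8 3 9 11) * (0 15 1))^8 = (0 15 1 8 3 9 11)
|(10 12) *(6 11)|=|(6 11)(10 12)|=2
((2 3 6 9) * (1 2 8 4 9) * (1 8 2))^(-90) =((2 3 6 8 4 9))^(-90) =(9)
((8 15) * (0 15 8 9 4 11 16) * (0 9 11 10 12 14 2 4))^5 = (16)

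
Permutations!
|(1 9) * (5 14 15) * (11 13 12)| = 6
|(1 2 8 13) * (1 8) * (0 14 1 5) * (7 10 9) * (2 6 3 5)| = |(0 14 1 6 3 5)(7 10 9)(8 13)| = 6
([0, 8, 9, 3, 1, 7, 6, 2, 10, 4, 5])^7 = [0, 4, 7, 3, 9, 10, 6, 5, 1, 2, 8]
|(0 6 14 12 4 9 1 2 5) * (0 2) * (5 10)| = |(0 6 14 12 4 9 1)(2 10 5)| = 21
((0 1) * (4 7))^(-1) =(0 1)(4 7)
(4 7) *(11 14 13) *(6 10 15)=(4 7)(6 10 15)(11 14 13)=[0, 1, 2, 3, 7, 5, 10, 4, 8, 9, 15, 14, 12, 11, 13, 6]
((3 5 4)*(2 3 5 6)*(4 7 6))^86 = ((2 3 4 5 7 6))^86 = (2 4 7)(3 5 6)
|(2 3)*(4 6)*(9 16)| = 2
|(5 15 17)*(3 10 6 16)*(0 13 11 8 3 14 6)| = 6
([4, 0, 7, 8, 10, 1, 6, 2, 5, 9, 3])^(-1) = [1, 5, 7, 10, 0, 8, 6, 2, 3, 9, 4]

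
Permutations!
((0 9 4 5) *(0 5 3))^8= (9)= ((0 9 4 3))^8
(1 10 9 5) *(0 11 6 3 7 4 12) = [11, 10, 2, 7, 12, 1, 3, 4, 8, 5, 9, 6, 0] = (0 11 6 3 7 4 12)(1 10 9 5)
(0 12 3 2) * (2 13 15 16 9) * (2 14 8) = (0 12 3 13 15 16 9 14 8 2) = [12, 1, 0, 13, 4, 5, 6, 7, 2, 14, 10, 11, 3, 15, 8, 16, 9]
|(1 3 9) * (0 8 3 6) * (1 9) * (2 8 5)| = 7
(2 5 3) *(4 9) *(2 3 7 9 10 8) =[0, 1, 5, 3, 10, 7, 6, 9, 2, 4, 8] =(2 5 7 9 4 10 8)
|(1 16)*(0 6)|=2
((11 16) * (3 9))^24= (16)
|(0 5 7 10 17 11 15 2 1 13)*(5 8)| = 11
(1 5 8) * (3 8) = (1 5 3 8) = [0, 5, 2, 8, 4, 3, 6, 7, 1]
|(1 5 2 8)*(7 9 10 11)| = |(1 5 2 8)(7 9 10 11)| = 4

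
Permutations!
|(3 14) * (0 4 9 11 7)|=10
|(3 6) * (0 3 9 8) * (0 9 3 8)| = 6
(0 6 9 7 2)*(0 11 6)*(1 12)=(1 12)(2 11 6 9 7)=[0, 12, 11, 3, 4, 5, 9, 2, 8, 7, 10, 6, 1]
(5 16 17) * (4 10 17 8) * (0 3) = (0 3)(4 10 17 5 16 8) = [3, 1, 2, 0, 10, 16, 6, 7, 4, 9, 17, 11, 12, 13, 14, 15, 8, 5]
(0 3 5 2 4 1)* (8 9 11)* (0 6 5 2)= (0 3 2 4 1 6 5)(8 9 11)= [3, 6, 4, 2, 1, 0, 5, 7, 9, 11, 10, 8]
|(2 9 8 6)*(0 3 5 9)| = |(0 3 5 9 8 6 2)| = 7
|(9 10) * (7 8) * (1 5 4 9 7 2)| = |(1 5 4 9 10 7 8 2)| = 8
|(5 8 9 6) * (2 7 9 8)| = |(2 7 9 6 5)| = 5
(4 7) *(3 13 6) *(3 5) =(3 13 6 5)(4 7) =[0, 1, 2, 13, 7, 3, 5, 4, 8, 9, 10, 11, 12, 6]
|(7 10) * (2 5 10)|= 4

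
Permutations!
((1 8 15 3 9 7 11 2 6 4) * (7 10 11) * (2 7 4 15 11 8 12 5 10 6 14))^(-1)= ((1 12 5 10 8 11 7 4)(2 14)(3 9 6 15))^(-1)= (1 4 7 11 8 10 5 12)(2 14)(3 15 6 9)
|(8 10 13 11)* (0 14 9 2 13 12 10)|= 14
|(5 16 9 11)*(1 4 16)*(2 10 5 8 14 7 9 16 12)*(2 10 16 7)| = |(1 4 12 10 5)(2 16 7 9 11 8 14)| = 35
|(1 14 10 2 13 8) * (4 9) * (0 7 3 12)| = 12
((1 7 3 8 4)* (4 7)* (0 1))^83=(0 4 1)(3 7 8)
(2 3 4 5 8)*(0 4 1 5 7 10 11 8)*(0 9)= [4, 5, 3, 1, 7, 9, 6, 10, 2, 0, 11, 8]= (0 4 7 10 11 8 2 3 1 5 9)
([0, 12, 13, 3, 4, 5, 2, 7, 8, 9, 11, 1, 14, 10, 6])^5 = (1 13 14 11 2 12 10 6)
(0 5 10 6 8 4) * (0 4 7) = [5, 1, 2, 3, 4, 10, 8, 0, 7, 9, 6] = (0 5 10 6 8 7)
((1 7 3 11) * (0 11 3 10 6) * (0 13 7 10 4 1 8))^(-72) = ((0 11 8)(1 10 6 13 7 4))^(-72) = (13)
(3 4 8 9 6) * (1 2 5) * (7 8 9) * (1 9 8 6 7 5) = [0, 2, 1, 4, 8, 9, 3, 6, 5, 7] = (1 2)(3 4 8 5 9 7 6)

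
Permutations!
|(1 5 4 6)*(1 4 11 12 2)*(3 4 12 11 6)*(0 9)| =|(0 9)(1 5 6 12 2)(3 4)| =10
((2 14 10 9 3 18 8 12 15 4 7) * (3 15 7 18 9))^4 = ((2 14 10 3 9 15 4 18 8 12 7))^4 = (2 9 8 14 15 12 10 4 7 3 18)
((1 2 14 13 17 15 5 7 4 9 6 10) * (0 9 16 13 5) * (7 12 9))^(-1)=((0 7 4 16 13 17 15)(1 2 14 5 12 9 6 10))^(-1)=(0 15 17 13 16 4 7)(1 10 6 9 12 5 14 2)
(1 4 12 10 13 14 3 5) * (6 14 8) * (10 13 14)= (1 4 12 13 8 6 10 14 3 5)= [0, 4, 2, 5, 12, 1, 10, 7, 6, 9, 14, 11, 13, 8, 3]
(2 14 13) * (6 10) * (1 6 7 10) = (1 6)(2 14 13)(7 10) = [0, 6, 14, 3, 4, 5, 1, 10, 8, 9, 7, 11, 12, 2, 13]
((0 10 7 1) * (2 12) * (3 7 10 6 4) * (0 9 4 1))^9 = ((0 6 1 9 4 3 7)(2 12))^9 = (0 1 4 7 6 9 3)(2 12)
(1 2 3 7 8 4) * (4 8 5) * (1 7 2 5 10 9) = [0, 5, 3, 2, 7, 4, 6, 10, 8, 1, 9] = (1 5 4 7 10 9)(2 3)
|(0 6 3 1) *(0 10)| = |(0 6 3 1 10)| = 5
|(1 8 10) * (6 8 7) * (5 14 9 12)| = |(1 7 6 8 10)(5 14 9 12)| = 20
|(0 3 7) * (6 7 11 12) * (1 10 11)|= 8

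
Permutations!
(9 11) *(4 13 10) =(4 13 10)(9 11) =[0, 1, 2, 3, 13, 5, 6, 7, 8, 11, 4, 9, 12, 10]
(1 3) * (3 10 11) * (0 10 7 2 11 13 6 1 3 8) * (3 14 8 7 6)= [10, 6, 11, 14, 4, 5, 1, 2, 0, 9, 13, 7, 12, 3, 8]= (0 10 13 3 14 8)(1 6)(2 11 7)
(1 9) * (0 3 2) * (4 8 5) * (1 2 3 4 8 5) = (0 4 5 8 1 9 2) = [4, 9, 0, 3, 5, 8, 6, 7, 1, 2]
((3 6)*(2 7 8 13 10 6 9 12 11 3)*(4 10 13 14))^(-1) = ((2 7 8 14 4 10 6)(3 9 12 11))^(-1) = (2 6 10 4 14 8 7)(3 11 12 9)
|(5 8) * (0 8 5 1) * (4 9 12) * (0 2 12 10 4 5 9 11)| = 10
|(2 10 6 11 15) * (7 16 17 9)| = 20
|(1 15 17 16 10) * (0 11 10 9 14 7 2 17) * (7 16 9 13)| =35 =|(0 11 10 1 15)(2 17 9 14 16 13 7)|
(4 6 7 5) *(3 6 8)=(3 6 7 5 4 8)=[0, 1, 2, 6, 8, 4, 7, 5, 3]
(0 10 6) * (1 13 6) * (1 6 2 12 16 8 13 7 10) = (0 1 7 10 6)(2 12 16 8 13) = [1, 7, 12, 3, 4, 5, 0, 10, 13, 9, 6, 11, 16, 2, 14, 15, 8]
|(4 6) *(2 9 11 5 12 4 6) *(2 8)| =7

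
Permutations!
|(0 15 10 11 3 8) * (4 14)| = 6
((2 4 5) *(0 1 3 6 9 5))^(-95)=((0 1 3 6 9 5 2 4))^(-95)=(0 1 3 6 9 5 2 4)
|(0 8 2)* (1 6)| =6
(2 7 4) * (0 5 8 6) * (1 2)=(0 5 8 6)(1 2 7 4)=[5, 2, 7, 3, 1, 8, 0, 4, 6]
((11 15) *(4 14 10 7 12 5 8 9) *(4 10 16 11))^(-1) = (4 15 11 16 14)(5 12 7 10 9 8)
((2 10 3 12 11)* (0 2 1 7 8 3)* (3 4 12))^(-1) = ((0 2 10)(1 7 8 4 12 11))^(-1) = (0 10 2)(1 11 12 4 8 7)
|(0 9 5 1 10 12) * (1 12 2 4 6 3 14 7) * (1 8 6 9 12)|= 30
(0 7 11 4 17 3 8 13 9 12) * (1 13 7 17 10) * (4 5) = (0 17 3 8 7 11 5 4 10 1 13 9 12) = [17, 13, 2, 8, 10, 4, 6, 11, 7, 12, 1, 5, 0, 9, 14, 15, 16, 3]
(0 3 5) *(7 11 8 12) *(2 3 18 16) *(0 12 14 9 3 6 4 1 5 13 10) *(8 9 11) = (0 18 16 2 6 4 1 5 12 7 8 14 11 9 3 13 10) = [18, 5, 6, 13, 1, 12, 4, 8, 14, 3, 0, 9, 7, 10, 11, 15, 2, 17, 16]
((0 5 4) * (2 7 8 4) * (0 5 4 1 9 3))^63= ((0 4 5 2 7 8 1 9 3))^63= (9)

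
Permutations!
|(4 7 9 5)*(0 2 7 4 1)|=6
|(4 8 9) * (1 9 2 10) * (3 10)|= |(1 9 4 8 2 3 10)|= 7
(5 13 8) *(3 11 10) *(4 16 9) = (3 11 10)(4 16 9)(5 13 8) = [0, 1, 2, 11, 16, 13, 6, 7, 5, 4, 3, 10, 12, 8, 14, 15, 9]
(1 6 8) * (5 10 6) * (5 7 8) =[0, 7, 2, 3, 4, 10, 5, 8, 1, 9, 6] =(1 7 8)(5 10 6)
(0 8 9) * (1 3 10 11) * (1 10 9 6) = (0 8 6 1 3 9)(10 11) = [8, 3, 2, 9, 4, 5, 1, 7, 6, 0, 11, 10]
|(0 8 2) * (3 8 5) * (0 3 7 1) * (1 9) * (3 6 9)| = 9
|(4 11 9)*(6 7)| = 6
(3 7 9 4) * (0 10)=(0 10)(3 7 9 4)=[10, 1, 2, 7, 3, 5, 6, 9, 8, 4, 0]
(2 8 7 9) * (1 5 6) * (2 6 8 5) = (1 2 5 8 7 9 6) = [0, 2, 5, 3, 4, 8, 1, 9, 7, 6]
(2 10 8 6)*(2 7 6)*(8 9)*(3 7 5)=[0, 1, 10, 7, 4, 3, 5, 6, 2, 8, 9]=(2 10 9 8)(3 7 6 5)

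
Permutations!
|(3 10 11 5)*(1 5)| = 5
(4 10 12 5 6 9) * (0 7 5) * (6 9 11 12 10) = (0 7 5 9 4 6 11 12) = [7, 1, 2, 3, 6, 9, 11, 5, 8, 4, 10, 12, 0]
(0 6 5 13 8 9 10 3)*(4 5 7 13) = (0 6 7 13 8 9 10 3)(4 5) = [6, 1, 2, 0, 5, 4, 7, 13, 9, 10, 3, 11, 12, 8]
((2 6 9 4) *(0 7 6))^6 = (9)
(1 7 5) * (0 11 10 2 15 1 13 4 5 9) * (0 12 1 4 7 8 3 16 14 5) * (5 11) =[5, 8, 15, 16, 0, 13, 6, 9, 3, 12, 2, 10, 1, 7, 11, 4, 14] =(0 5 13 7 9 12 1 8 3 16 14 11 10 2 15 4)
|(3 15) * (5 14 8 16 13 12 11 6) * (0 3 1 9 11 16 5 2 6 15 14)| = |(0 3 14 8 5)(1 9 11 15)(2 6)(12 16 13)| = 60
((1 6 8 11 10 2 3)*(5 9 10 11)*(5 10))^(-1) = ((11)(1 6 8 10 2 3)(5 9))^(-1) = (11)(1 3 2 10 8 6)(5 9)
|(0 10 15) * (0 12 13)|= |(0 10 15 12 13)|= 5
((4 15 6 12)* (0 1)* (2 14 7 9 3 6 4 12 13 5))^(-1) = (0 1)(2 5 13 6 3 9 7 14)(4 15)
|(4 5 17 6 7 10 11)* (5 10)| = 12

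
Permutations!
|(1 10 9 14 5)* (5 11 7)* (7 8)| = |(1 10 9 14 11 8 7 5)| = 8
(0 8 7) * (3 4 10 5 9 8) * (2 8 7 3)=[2, 1, 8, 4, 10, 9, 6, 0, 3, 7, 5]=(0 2 8 3 4 10 5 9 7)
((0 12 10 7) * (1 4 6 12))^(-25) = (0 6 7 4 10 1 12)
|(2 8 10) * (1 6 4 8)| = |(1 6 4 8 10 2)| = 6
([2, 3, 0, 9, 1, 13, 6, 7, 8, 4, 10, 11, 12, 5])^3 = [2, 4, 0, 1, 9, 13, 6, 7, 8, 3, 10, 11, 12, 5]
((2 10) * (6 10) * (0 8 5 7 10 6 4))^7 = (10)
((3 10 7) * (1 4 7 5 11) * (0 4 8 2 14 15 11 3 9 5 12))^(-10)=((0 4 7 9 5 3 10 12)(1 8 2 14 15 11))^(-10)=(0 10 5 7)(1 2 15)(3 9 4 12)(8 14 11)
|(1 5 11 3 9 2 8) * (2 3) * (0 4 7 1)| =|(0 4 7 1 5 11 2 8)(3 9)| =8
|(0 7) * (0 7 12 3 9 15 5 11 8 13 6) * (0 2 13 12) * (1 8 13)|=|(1 8 12 3 9 15 5 11 13 6 2)|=11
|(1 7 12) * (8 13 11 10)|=|(1 7 12)(8 13 11 10)|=12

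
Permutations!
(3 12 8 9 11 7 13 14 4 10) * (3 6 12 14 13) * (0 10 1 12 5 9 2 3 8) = [10, 12, 3, 14, 1, 9, 5, 8, 2, 11, 6, 7, 0, 13, 4] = (0 10 6 5 9 11 7 8 2 3 14 4 1 12)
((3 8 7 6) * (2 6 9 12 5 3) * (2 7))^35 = ((2 6 7 9 12 5 3 8))^35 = (2 9 3 6 12 8 7 5)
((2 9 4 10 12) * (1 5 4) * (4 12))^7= ((1 5 12 2 9)(4 10))^7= (1 12 9 5 2)(4 10)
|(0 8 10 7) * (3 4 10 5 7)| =12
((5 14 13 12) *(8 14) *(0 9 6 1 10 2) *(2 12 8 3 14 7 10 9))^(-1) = (0 2)(1 6 9)(3 5 12 10 7 8 13 14)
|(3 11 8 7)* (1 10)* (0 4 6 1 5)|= |(0 4 6 1 10 5)(3 11 8 7)|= 12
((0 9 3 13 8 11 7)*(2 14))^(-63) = ((0 9 3 13 8 11 7)(2 14))^(-63) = (2 14)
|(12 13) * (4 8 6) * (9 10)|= 6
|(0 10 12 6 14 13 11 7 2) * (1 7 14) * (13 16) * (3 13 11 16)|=35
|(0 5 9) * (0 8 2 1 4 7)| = 8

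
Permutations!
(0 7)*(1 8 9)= (0 7)(1 8 9)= [7, 8, 2, 3, 4, 5, 6, 0, 9, 1]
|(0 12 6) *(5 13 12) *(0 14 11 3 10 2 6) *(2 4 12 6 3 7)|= 12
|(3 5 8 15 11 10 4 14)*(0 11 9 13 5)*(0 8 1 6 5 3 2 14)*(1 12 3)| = 36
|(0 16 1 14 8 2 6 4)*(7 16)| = 9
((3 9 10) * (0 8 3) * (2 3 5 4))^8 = ((0 8 5 4 2 3 9 10))^8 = (10)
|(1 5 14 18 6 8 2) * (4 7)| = |(1 5 14 18 6 8 2)(4 7)| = 14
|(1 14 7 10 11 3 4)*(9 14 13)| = 9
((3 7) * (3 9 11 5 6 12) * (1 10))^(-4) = (3 11 12 9 6 7 5)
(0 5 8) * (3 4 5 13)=[13, 1, 2, 4, 5, 8, 6, 7, 0, 9, 10, 11, 12, 3]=(0 13 3 4 5 8)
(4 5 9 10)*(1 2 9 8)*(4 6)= (1 2 9 10 6 4 5 8)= [0, 2, 9, 3, 5, 8, 4, 7, 1, 10, 6]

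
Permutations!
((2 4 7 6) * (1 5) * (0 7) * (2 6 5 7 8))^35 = ((0 8 2 4)(1 7 5))^35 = (0 4 2 8)(1 5 7)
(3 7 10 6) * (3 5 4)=(3 7 10 6 5 4)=[0, 1, 2, 7, 3, 4, 5, 10, 8, 9, 6]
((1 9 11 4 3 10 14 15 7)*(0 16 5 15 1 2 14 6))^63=(0 1)(2 10)(3 7)(4 15)(5 11)(6 14)(9 16)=((0 16 5 15 7 2 14 1 9 11 4 3 10 6))^63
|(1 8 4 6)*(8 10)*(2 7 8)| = |(1 10 2 7 8 4 6)| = 7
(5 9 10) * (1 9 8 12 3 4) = (1 9 10 5 8 12 3 4) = [0, 9, 2, 4, 1, 8, 6, 7, 12, 10, 5, 11, 3]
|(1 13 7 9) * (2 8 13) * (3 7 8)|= 10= |(1 2 3 7 9)(8 13)|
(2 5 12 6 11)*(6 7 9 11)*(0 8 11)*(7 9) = (0 8 11 2 5 12 9) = [8, 1, 5, 3, 4, 12, 6, 7, 11, 0, 10, 2, 9]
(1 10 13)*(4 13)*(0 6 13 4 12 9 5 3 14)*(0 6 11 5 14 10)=(0 11 5 3 10 12 9 14 6 13 1)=[11, 0, 2, 10, 4, 3, 13, 7, 8, 14, 12, 5, 9, 1, 6]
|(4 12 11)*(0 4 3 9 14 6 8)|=9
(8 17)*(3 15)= (3 15)(8 17)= [0, 1, 2, 15, 4, 5, 6, 7, 17, 9, 10, 11, 12, 13, 14, 3, 16, 8]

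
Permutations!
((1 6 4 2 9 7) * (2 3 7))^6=(9)(1 6 4 3 7)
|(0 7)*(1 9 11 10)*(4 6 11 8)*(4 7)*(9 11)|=6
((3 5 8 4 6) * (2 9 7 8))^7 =(2 5 3 6 4 8 7 9)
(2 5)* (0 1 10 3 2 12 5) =(0 1 10 3 2)(5 12) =[1, 10, 0, 2, 4, 12, 6, 7, 8, 9, 3, 11, 5]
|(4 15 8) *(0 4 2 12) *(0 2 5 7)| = |(0 4 15 8 5 7)(2 12)| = 6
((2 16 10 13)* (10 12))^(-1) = (2 13 10 12 16)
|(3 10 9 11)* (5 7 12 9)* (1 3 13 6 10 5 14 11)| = |(1 3 5 7 12 9)(6 10 14 11 13)| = 30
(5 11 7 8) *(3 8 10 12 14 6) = (3 8 5 11 7 10 12 14 6) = [0, 1, 2, 8, 4, 11, 3, 10, 5, 9, 12, 7, 14, 13, 6]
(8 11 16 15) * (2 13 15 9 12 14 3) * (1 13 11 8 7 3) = (1 13 15 7 3 2 11 16 9 12 14) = [0, 13, 11, 2, 4, 5, 6, 3, 8, 12, 10, 16, 14, 15, 1, 7, 9]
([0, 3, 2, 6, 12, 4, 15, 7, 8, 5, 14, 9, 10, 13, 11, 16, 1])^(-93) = (1 6 16 3 15)(4 9 14 12 5 11 10)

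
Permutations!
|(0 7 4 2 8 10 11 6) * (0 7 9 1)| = 21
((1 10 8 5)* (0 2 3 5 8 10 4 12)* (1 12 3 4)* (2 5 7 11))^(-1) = ((0 5 12)(2 4 3 7 11))^(-1) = (0 12 5)(2 11 7 3 4)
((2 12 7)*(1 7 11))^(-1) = (1 11 12 2 7)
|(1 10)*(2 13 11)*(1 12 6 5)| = |(1 10 12 6 5)(2 13 11)| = 15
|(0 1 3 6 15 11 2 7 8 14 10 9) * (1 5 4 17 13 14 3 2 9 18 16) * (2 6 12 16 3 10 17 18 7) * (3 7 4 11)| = |(0 5 11 9)(1 6 15 3 12 16)(4 18 7 8 10)(13 14 17)| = 60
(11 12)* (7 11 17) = (7 11 12 17) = [0, 1, 2, 3, 4, 5, 6, 11, 8, 9, 10, 12, 17, 13, 14, 15, 16, 7]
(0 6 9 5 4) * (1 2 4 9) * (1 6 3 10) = (0 3 10 1 2 4)(5 9) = [3, 2, 4, 10, 0, 9, 6, 7, 8, 5, 1]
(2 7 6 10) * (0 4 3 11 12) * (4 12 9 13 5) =(0 12)(2 7 6 10)(3 11 9 13 5 4) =[12, 1, 7, 11, 3, 4, 10, 6, 8, 13, 2, 9, 0, 5]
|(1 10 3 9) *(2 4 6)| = 12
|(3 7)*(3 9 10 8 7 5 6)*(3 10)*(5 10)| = |(3 10 8 7 9)(5 6)| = 10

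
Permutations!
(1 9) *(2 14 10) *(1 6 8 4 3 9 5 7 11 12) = [0, 5, 14, 9, 3, 7, 8, 11, 4, 6, 2, 12, 1, 13, 10] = (1 5 7 11 12)(2 14 10)(3 9 6 8 4)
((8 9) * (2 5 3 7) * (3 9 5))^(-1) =(2 7 3)(5 8 9)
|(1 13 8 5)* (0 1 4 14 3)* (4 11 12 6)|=11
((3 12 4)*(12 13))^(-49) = ((3 13 12 4))^(-49) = (3 4 12 13)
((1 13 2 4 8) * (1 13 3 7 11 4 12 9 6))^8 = (1 12 8 7 6 2 4 3 9 13 11)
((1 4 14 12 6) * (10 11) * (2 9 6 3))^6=(1 9 3 14)(2 12 4 6)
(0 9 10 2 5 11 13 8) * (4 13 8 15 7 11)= (0 9 10 2 5 4 13 15 7 11 8)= [9, 1, 5, 3, 13, 4, 6, 11, 0, 10, 2, 8, 12, 15, 14, 7]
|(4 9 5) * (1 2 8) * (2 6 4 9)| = 10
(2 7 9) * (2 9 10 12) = [0, 1, 7, 3, 4, 5, 6, 10, 8, 9, 12, 11, 2] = (2 7 10 12)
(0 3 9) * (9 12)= (0 3 12 9)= [3, 1, 2, 12, 4, 5, 6, 7, 8, 0, 10, 11, 9]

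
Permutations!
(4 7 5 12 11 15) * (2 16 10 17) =(2 16 10 17)(4 7 5 12 11 15) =[0, 1, 16, 3, 7, 12, 6, 5, 8, 9, 17, 15, 11, 13, 14, 4, 10, 2]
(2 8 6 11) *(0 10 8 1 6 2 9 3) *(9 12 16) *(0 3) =(0 10 8 2 1 6 11 12 16 9) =[10, 6, 1, 3, 4, 5, 11, 7, 2, 0, 8, 12, 16, 13, 14, 15, 9]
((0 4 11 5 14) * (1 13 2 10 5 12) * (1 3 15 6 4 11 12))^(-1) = (0 14 5 10 2 13 1 11)(3 12 4 6 15)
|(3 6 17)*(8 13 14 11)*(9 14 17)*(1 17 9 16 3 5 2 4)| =15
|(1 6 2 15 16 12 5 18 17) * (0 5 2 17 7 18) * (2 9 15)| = |(0 5)(1 6 17)(7 18)(9 15 16 12)| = 12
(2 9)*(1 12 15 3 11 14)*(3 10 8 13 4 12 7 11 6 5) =[0, 7, 9, 6, 12, 3, 5, 11, 13, 2, 8, 14, 15, 4, 1, 10] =(1 7 11 14)(2 9)(3 6 5)(4 12 15 10 8 13)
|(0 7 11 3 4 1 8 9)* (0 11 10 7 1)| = |(0 1 8 9 11 3 4)(7 10)| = 14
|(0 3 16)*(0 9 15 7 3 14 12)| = |(0 14 12)(3 16 9 15 7)| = 15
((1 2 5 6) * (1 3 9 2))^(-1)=(2 9 3 6 5)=((2 5 6 3 9))^(-1)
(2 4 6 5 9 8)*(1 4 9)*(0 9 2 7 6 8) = (0 9)(1 4 8 7 6 5) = [9, 4, 2, 3, 8, 1, 5, 6, 7, 0]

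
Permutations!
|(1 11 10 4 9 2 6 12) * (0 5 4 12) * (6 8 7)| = |(0 5 4 9 2 8 7 6)(1 11 10 12)| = 8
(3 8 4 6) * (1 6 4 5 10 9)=(1 6 3 8 5 10 9)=[0, 6, 2, 8, 4, 10, 3, 7, 5, 1, 9]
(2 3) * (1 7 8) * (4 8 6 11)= (1 7 6 11 4 8)(2 3)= [0, 7, 3, 2, 8, 5, 11, 6, 1, 9, 10, 4]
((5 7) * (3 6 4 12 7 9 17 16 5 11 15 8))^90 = (3 4 7 15)(5 17)(6 12 11 8)(9 16)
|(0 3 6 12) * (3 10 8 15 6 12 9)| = 8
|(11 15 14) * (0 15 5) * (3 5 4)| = |(0 15 14 11 4 3 5)| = 7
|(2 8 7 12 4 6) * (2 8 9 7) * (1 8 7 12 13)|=|(1 8 2 9 12 4 6 7 13)|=9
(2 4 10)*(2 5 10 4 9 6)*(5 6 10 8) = [0, 1, 9, 3, 4, 8, 2, 7, 5, 10, 6] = (2 9 10 6)(5 8)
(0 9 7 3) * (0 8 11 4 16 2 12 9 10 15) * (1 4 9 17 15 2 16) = [10, 4, 12, 8, 1, 5, 6, 3, 11, 7, 2, 9, 17, 13, 14, 0, 16, 15] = (0 10 2 12 17 15)(1 4)(3 8 11 9 7)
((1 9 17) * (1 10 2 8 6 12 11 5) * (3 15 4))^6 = (1 6 17 11 2)(5 8 9 12 10)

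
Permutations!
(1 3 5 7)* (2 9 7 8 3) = (1 2 9 7)(3 5 8) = [0, 2, 9, 5, 4, 8, 6, 1, 3, 7]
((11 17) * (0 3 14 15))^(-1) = (0 15 14 3)(11 17)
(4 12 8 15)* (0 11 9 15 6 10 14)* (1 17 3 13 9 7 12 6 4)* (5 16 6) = (0 11 7 12 8 4 5 16 6 10 14)(1 17 3 13 9 15) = [11, 17, 2, 13, 5, 16, 10, 12, 4, 15, 14, 7, 8, 9, 0, 1, 6, 3]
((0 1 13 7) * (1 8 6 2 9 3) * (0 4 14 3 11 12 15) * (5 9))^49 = (0 5 15 2 12 6 11 8 9)(1 13 7 4 14 3)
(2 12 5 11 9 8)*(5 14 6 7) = (2 12 14 6 7 5 11 9 8) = [0, 1, 12, 3, 4, 11, 7, 5, 2, 8, 10, 9, 14, 13, 6]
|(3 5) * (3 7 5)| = 2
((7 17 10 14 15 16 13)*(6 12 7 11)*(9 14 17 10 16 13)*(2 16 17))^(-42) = (17)(2 9 15 11 12 10 16 14 13 6 7) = ((17)(2 16 9 14 15 13 11 6 12 7 10))^(-42)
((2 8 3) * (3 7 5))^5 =(8)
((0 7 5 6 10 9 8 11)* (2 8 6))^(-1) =(0 11 8 2 5 7)(6 9 10)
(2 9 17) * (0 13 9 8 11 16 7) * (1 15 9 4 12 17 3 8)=[13, 15, 1, 8, 12, 5, 6, 0, 11, 3, 10, 16, 17, 4, 14, 9, 7, 2]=(0 13 4 12 17 2 1 15 9 3 8 11 16 7)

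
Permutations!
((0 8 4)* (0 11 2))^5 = (11)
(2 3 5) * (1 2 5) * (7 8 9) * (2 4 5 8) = (1 4 5 8 9 7 2 3) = [0, 4, 3, 1, 5, 8, 6, 2, 9, 7]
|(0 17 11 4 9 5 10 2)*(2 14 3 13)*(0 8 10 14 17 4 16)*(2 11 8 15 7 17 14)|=15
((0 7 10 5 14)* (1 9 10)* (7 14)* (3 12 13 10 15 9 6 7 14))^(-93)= ((0 3 12 13 10 5 14)(1 6 7)(9 15))^(-93)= (0 5 13 3 14 10 12)(9 15)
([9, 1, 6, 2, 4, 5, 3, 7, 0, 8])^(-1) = (0 8 9)(2 3 6)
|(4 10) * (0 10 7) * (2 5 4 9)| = |(0 10 9 2 5 4 7)| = 7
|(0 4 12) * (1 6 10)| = |(0 4 12)(1 6 10)| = 3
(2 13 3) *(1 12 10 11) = [0, 12, 13, 2, 4, 5, 6, 7, 8, 9, 11, 1, 10, 3] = (1 12 10 11)(2 13 3)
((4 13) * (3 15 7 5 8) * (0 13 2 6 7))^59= (0 15 3 8 5 7 6 2 4 13)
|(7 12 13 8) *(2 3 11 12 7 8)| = 5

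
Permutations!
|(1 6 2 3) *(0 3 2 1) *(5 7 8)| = 6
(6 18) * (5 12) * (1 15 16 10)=(1 15 16 10)(5 12)(6 18)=[0, 15, 2, 3, 4, 12, 18, 7, 8, 9, 1, 11, 5, 13, 14, 16, 10, 17, 6]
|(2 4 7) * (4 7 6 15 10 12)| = 10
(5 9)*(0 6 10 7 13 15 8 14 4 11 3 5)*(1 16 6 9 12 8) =(0 9)(1 16 6 10 7 13 15)(3 5 12 8 14 4 11) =[9, 16, 2, 5, 11, 12, 10, 13, 14, 0, 7, 3, 8, 15, 4, 1, 6]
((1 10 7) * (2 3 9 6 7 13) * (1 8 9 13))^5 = ((1 10)(2 3 13)(6 7 8 9))^5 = (1 10)(2 13 3)(6 7 8 9)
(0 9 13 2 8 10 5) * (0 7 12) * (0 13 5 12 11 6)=(0 9 5 7 11 6)(2 8 10 12 13)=[9, 1, 8, 3, 4, 7, 0, 11, 10, 5, 12, 6, 13, 2]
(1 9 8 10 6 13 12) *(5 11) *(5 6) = (1 9 8 10 5 11 6 13 12) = [0, 9, 2, 3, 4, 11, 13, 7, 10, 8, 5, 6, 1, 12]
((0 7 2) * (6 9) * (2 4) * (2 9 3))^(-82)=(0 4 6 2 7 9 3)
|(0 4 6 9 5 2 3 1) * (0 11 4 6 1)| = |(0 6 9 5 2 3)(1 11 4)| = 6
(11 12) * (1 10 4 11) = (1 10 4 11 12) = [0, 10, 2, 3, 11, 5, 6, 7, 8, 9, 4, 12, 1]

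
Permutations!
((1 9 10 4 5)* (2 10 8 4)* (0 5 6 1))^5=((0 5)(1 9 8 4 6)(2 10))^5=(0 5)(2 10)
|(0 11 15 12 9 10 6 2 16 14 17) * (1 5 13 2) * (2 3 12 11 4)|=|(0 4 2 16 14 17)(1 5 13 3 12 9 10 6)(11 15)|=24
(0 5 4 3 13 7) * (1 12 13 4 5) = (0 1 12 13 7)(3 4) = [1, 12, 2, 4, 3, 5, 6, 0, 8, 9, 10, 11, 13, 7]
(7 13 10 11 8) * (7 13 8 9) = [0, 1, 2, 3, 4, 5, 6, 8, 13, 7, 11, 9, 12, 10] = (7 8 13 10 11 9)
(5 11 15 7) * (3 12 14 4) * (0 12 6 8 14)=(0 12)(3 6 8 14 4)(5 11 15 7)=[12, 1, 2, 6, 3, 11, 8, 5, 14, 9, 10, 15, 0, 13, 4, 7]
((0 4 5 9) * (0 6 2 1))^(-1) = (0 1 2 6 9 5 4)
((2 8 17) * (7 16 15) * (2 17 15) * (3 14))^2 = ((17)(2 8 15 7 16)(3 14))^2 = (17)(2 15 16 8 7)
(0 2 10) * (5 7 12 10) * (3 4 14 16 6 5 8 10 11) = (0 2 8 10)(3 4 14 16 6 5 7 12 11) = [2, 1, 8, 4, 14, 7, 5, 12, 10, 9, 0, 3, 11, 13, 16, 15, 6]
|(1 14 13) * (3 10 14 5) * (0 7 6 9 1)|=|(0 7 6 9 1 5 3 10 14 13)|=10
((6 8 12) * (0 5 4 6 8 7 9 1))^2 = ((0 5 4 6 7 9 1)(8 12))^2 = (12)(0 4 7 1 5 6 9)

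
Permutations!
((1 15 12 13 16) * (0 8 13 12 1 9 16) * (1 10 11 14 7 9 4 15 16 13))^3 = (0 16 10 7)(1 15 14 13)(4 11 9 8)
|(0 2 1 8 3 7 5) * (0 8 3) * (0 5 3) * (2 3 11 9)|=14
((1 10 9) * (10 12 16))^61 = ((1 12 16 10 9))^61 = (1 12 16 10 9)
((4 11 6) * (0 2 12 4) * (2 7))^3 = (0 12 6 2 11 7 4)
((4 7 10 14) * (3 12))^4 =((3 12)(4 7 10 14))^4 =(14)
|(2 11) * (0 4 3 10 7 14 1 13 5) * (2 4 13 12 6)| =30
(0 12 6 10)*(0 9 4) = [12, 1, 2, 3, 0, 5, 10, 7, 8, 4, 9, 11, 6] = (0 12 6 10 9 4)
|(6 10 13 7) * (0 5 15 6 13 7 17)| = |(0 5 15 6 10 7 13 17)| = 8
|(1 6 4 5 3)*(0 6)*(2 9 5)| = 8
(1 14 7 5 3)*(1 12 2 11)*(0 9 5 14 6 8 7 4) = (0 9 5 3 12 2 11 1 6 8 7 14 4) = [9, 6, 11, 12, 0, 3, 8, 14, 7, 5, 10, 1, 2, 13, 4]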